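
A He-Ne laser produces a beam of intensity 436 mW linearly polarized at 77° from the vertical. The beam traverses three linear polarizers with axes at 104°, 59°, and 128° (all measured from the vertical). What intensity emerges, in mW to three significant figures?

I ≈ 22.2 mW

By Malus's law, I₁ = 436 mW · cos²(27°) = 346.1 mW.
I₂ = I₁ · cos²(45°) = 346.1 · 0.5 = 173.1 mW.
I₃ = I₂ · cos²(69°) = 173.1 · 0.1284 = 22.23 mW.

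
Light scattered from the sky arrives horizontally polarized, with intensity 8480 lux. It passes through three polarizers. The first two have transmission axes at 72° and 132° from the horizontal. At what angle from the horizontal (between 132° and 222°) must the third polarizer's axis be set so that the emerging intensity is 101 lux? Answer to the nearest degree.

θ ≈ 177°

I₁ = I₀ cos²(72° − 0°) = I₀ cos²(72°) = 0.09549 I₀.
I₂ = I₁ cos²(132° − 72°) = 0.09549 I₀ · cos²(60°) = 0.02387 I₀.
Target fraction: 101 / 8480 lux = 0.01191 of I₀.
Need I₃/I₀ = 0.01191, so cos²(θ − 132°) = 0.01191 / 0.02387 = 0.4989.
θ − 132° = arccos(√0.4989) = 45.1°, giving θ ≈ 132 + 45.1 = 177.1°.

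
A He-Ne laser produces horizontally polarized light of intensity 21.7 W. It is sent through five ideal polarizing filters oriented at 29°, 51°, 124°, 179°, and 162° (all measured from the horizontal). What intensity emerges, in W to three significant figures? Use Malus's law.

I ≈ 0.367 W

By Malus's law, I₁ = 21.7 W · cos²(29°) = 16.6 W.
I₂ = I₁ · cos²(22°) = 16.6 · 0.8597 = 14.27 W.
I₃ = I₂ · cos²(73°) = 14.27 · 0.08548 = 1.22 W.
I₄ = I₃ · cos²(55°) = 1.22 · 0.329 = 0.4013 W.
I₅ = I₄ · cos²(17°) = 0.4013 · 0.9145 = 0.367 W.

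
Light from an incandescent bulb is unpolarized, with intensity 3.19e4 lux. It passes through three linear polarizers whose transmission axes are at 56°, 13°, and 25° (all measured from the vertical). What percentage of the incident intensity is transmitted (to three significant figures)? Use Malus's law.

Unpolarized light through the first polarizer → I₁ = 3.19e4 lux/2 = 1.595e+04 lux, polarized at 56°.
I₂ = I₁ · cos²(43°) = 1.595e+04 · 0.5349 = 8531 lux.
I₃ = I₂ · cos²(12°) = 8531 · 0.9568 = 8163 lux.
That is 25.59% of the incident intensity.

≈ 25.6%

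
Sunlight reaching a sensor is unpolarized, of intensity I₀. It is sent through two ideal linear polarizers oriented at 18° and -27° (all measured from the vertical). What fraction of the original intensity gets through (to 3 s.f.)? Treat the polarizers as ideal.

Unpolarized light through the first polarizer → I₁ = ½ I₀, now polarized at 18°.
I₂ = I₁ cos²(-27° − 18°) = 0.5 I₀ · cos²(45°) = 0.25 I₀.
Transmitted fraction = 0.25.

≈ 0.250 I₀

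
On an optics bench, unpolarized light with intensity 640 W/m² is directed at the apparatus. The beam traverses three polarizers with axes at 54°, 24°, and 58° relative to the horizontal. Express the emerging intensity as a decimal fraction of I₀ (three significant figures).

Unpolarized light through the first polarizer → I₁ = 640 W/m²/2 = 320 W/m², polarized at 54°.
I₂ = I₁ · cos²(30°) = 320 · 0.75 = 240 W/m².
I₃ = I₂ · cos²(34°) = 240 · 0.6873 = 165 W/m².
Transmitted fraction = 0.2577.

I/I₀ ≈ 0.258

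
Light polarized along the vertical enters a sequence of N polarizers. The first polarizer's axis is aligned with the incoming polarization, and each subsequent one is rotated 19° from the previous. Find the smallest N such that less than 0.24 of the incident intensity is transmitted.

N = 14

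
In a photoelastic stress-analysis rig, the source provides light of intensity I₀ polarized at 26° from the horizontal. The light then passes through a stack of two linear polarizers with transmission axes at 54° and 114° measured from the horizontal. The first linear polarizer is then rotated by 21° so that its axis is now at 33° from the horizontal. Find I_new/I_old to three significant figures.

Before rotation:
I₁ = I₀ cos²(54° − 26°) = I₀ cos²(28°) = 0.7796 I₀.
I₂ = I₁ cos²(114° − 54°) = 0.7796 I₀ · cos²(60°) = 0.1949 I₀.
After rotation:
I₁ = I₀ cos²(33° − 26°) = I₀ cos²(7°) = 0.9851 I₀.
I₂ = I₁ cos²(114° − 33°) = 0.9851 I₀ · cos²(81°) = 0.02411 I₀.
Ratio = 0.02411 / 0.1949 = 0.1237.

I_new/I_old ≈ 0.124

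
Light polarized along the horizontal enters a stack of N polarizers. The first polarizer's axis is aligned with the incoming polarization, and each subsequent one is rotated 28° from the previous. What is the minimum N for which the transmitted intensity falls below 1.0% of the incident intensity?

N = 20

First polarizer is aligned with the polarization: full transmission.
Each further stage multiplies by cos²(28°) = 0.7796.
After N polarizers: T = 0.7796^(N−1). Require T < 0.010 ⇒ N−1 > ln(0.010)/ln(0.7796) = 18.50, so N−1 ≥ 19 and N = 20.
Check: N=20 gives T = 0.008821 < 0.010; N=19 gives T = 0.01132.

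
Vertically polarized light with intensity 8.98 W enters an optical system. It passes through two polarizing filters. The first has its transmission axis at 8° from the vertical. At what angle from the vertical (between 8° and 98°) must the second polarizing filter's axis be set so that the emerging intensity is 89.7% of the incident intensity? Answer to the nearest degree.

θ ≈ 25°

I₁ = I₀ cos²(8° − 0°) = I₀ cos²(8°) = 0.9806 I₀.
Need I₂/I₀ = 0.897, so cos²(θ − 8°) = 0.897 / 0.9806 = 0.9147.
θ − 8° = arccos(√0.9147) = 17.0°, giving θ ≈ 8 + 17.0 = 25.0°.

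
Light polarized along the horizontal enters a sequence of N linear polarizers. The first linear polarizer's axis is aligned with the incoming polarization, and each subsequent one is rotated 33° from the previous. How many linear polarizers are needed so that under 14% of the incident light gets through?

N = 7

First polarizer is aligned with the polarization: full transmission.
Each further stage multiplies by cos²(33°) = 0.7034.
After N polarizers: T = 0.7034^(N−1). Require T < 0.14 ⇒ N−1 > ln(0.14)/ln(0.7034) = 5.59, so N−1 ≥ 6 and N = 7.
Check: N=7 gives T = 0.1211 < 0.14; N=6 gives T = 0.1722.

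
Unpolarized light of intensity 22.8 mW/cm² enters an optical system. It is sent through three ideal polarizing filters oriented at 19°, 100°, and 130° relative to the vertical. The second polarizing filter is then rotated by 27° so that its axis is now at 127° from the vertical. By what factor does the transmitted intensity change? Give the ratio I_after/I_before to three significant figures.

Before rotation:
Unpolarized light through the first polarizer → I₁ = ½ I₀, now polarized at 19°.
I₂ = I₁ cos²(100° − 19°) = 0.5 I₀ · cos²(81°) = 0.01224 I₀.
I₃ = I₂ cos²(130° − 100°) = 0.01224 I₀ · cos²(30°) = 0.009177 I₀.
After rotation:
Unpolarized light through the first polarizer → I₁ = ½ I₀, now polarized at 19°.
Angle between axes 1 and 2: 72°. I₂ = 0.5 I₀ · cos²(72°) = 0.04775 I₀.
I₃ = I₂ cos²(130° − 127°) = 0.04775 I₀ · cos²(3°) = 0.04761 I₀.
Ratio = 0.04761 / 0.009177 = 5.189.

I_new/I_old ≈ 5.19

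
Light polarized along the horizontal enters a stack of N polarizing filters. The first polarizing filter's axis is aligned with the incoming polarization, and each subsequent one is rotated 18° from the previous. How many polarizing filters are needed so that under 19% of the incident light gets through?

N = 18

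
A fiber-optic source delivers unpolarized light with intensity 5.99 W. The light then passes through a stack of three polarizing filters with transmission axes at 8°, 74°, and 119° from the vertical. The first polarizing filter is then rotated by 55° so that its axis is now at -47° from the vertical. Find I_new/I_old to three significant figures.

Before rotation:
Unpolarized light through the first polarizer → I₁ = ½ I₀, now polarized at 8°.
I₂ = I₁ cos²(74° − 8°) = 0.5 I₀ · cos²(66°) = 0.08272 I₀.
I₃ = I₂ cos²(119° − 74°) = 0.08272 I₀ · cos²(45°) = 0.04136 I₀.
After rotation:
Unpolarized light through the first polarizer → I₁ = ½ I₀, now polarized at -47°.
Angle between axes 1 and 2: 59°. I₂ = 0.5 I₀ · cos²(59°) = 0.1326 I₀.
I₃ = I₂ cos²(119° − 74°) = 0.1326 I₀ · cos²(45°) = 0.06632 I₀.
Ratio = 0.06632 / 0.04136 = 1.603.

I_new/I_old ≈ 1.60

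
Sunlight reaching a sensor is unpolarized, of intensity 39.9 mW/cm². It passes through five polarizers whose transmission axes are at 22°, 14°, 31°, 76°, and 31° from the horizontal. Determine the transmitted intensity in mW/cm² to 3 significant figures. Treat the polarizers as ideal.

I ≈ 4.47 mW/cm²

Unpolarized light through the first polarizer → I₁ = 39.9 mW/cm²/2 = 19.95 mW/cm², polarized at 22°.
I₂ = I₁ · cos²(8°) = 19.95 · 0.9806 = 19.56 mW/cm².
I₃ = I₂ · cos²(17°) = 19.56 · 0.9145 = 17.89 mW/cm².
I₄ = I₃ · cos²(45°) = 17.89 · 0.5 = 8.946 mW/cm².
I₅ = I₄ · cos²(45°) = 8.946 · 0.5 = 4.473 mW/cm².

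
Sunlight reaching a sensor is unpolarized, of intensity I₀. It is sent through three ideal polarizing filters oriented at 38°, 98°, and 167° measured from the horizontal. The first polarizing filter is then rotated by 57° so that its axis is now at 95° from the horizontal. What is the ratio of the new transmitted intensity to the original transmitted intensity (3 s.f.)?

Before rotation:
Unpolarized light through the first polarizer → I₁ = ½ I₀, now polarized at 38°.
I₂ = I₁ cos²(98° − 38°) = 0.5 I₀ · cos²(60°) = 0.125 I₀.
I₃ = I₂ cos²(167° − 98°) = 0.125 I₀ · cos²(69°) = 0.01605 I₀.
After rotation:
Unpolarized light through the first polarizer → I₁ = ½ I₀, now polarized at 95°.
I₂ = I₁ cos²(98° − 95°) = 0.5 I₀ · cos²(3°) = 0.4986 I₀.
I₃ = I₂ cos²(167° − 98°) = 0.4986 I₀ · cos²(69°) = 0.06404 I₀.
Ratio = 0.06404 / 0.01605 = 3.989.

I_new/I_old ≈ 3.99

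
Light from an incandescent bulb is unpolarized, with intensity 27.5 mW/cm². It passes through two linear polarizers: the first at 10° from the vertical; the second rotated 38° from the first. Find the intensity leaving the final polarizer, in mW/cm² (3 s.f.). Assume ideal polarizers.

I ≈ 8.54 mW/cm²

Unpolarized light through the first polarizer → I₁ = 27.5 mW/cm²/2 = 13.75 mW/cm², polarized at 10°.
I₂ = I₁ · cos²(38°) = 13.75 · 0.621 = 8.538 mW/cm².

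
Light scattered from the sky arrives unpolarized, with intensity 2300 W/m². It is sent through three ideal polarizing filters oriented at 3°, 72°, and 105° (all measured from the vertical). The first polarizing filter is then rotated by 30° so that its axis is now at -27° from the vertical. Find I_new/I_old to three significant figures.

Before rotation:
Unpolarized light through the first polarizer → I₁ = ½ I₀, now polarized at 3°.
I₂ = I₁ cos²(72° − 3°) = 0.5 I₀ · cos²(69°) = 0.06421 I₀.
I₃ = I₂ cos²(105° − 72°) = 0.06421 I₀ · cos²(33°) = 0.04517 I₀.
After rotation:
Unpolarized light through the first polarizer → I₁ = ½ I₀, now polarized at -27°.
Angle between axes 1 and 2: 81°. I₂ = 0.5 I₀ · cos²(81°) = 0.01224 I₀.
I₃ = I₂ cos²(105° − 72°) = 0.01224 I₀ · cos²(33°) = 0.008606 I₀.
Ratio = 0.008606 / 0.04517 = 0.1905.

I_new/I_old ≈ 0.191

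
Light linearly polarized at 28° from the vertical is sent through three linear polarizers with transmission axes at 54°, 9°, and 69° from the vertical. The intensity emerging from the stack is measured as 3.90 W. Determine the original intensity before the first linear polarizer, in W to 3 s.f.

I₁ = I₀ cos²(54° − 28°) = I₀ cos²(26°) = 0.8078 I₀.
I₂ = I₁ cos²(9° − 54°) = 0.8078 I₀ · cos²(45°) = 0.4039 I₀.
I₃ = I₂ cos²(69° − 9°) = 0.4039 I₀ · cos²(60°) = 0.101 I₀.
So 3.90 W = 0.101 I₀, giving I₀ = 3.90/0.101 = 38.62 W.

I₀ ≈ 38.6 W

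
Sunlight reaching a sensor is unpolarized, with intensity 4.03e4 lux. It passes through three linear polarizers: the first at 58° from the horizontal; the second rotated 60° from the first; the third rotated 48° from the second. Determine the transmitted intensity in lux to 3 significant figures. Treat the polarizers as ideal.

I ≈ 2260 lux

Unpolarized light through the first polarizer → I₁ = 4.03e4 lux/2 = 2.015e+04 lux, polarized at 58°.
I₂ = I₁ · cos²(60°) = 2.015e+04 · 0.25 = 5038 lux.
I₃ = I₂ · cos²(48°) = 5038 · 0.4477 = 2255 lux.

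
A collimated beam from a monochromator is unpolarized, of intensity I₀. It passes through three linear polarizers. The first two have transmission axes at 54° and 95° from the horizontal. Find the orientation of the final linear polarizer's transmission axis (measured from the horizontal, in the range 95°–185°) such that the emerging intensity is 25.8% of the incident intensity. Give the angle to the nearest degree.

Unpolarized light through the first polarizer → I₁ = ½ I₀, now polarized at 54°.
I₂ = I₁ cos²(95° − 54°) = 0.5 I₀ · cos²(41°) = 0.2848 I₀.
Need I₃/I₀ = 0.258, so cos²(θ − 95°) = 0.258 / 0.2848 = 0.9059.
θ − 95° = arccos(√0.9059) = 17.9°, giving θ ≈ 95 + 17.9 = 112.9°.

θ ≈ 113°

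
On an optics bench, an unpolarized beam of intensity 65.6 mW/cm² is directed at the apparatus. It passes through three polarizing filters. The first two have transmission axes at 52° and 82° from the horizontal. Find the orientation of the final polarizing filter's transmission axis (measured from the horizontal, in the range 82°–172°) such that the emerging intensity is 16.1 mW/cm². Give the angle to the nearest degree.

θ ≈ 118°

Unpolarized light through the first polarizer → I₁ = ½ I₀, now polarized at 52°.
I₂ = I₁ cos²(82° − 52°) = 0.5 I₀ · cos²(30°) = 0.375 I₀.
Target fraction: 16.1 / 65.6 mW/cm² = 0.2454 of I₀.
Need I₃/I₀ = 0.2454, so cos²(θ − 82°) = 0.2454 / 0.375 = 0.6545.
θ − 82° = arccos(√0.6545) = 36.0°, giving θ ≈ 82 + 36.0 = 118.0°.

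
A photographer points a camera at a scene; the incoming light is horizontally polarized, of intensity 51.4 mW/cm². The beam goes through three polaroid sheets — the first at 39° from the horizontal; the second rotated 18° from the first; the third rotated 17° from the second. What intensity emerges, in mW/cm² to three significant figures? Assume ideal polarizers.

By Malus's law, I₁ = 51.4 mW/cm² · cos²(39°) = 31.04 mW/cm².
I₂ = I₁ · cos²(18°) = 31.04 · 0.9045 = 28.08 mW/cm².
I₃ = I₂ · cos²(17°) = 28.08 · 0.9145 = 25.68 mW/cm².

I ≈ 25.7 mW/cm²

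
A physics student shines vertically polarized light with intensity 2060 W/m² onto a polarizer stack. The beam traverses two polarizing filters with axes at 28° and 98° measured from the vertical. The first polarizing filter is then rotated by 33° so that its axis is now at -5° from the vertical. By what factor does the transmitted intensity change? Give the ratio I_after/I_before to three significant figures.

Before rotation:
I₁ = I₀ cos²(28° − 0°) = I₀ cos²(28°) = 0.7796 I₀.
I₂ = I₁ cos²(98° − 28°) = 0.7796 I₀ · cos²(70°) = 0.0912 I₀.
After rotation:
I₁ = I₀ cos²(-5° − 0°) = I₀ cos²(5°) = 0.9924 I₀.
Angle between axes 1 and 2: 77°. I₂ = 0.9924 I₀ · cos²(77°) = 0.05022 I₀.
Ratio = 0.05022 / 0.0912 = 0.5507.

I_new/I_old ≈ 0.551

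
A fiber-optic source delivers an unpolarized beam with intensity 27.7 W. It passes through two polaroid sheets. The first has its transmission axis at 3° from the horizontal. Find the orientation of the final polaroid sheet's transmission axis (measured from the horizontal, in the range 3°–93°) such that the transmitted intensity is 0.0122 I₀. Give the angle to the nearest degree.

θ ≈ 84°

Unpolarized light through the first polarizer → I₁ = ½ I₀, now polarized at 3°.
Need I₂/I₀ = 0.0122, so cos²(θ − 3°) = 0.0122 / 0.5 = 0.0244.
θ − 3° = arccos(√0.0244) = 81.0°, giving θ ≈ 3 + 81.0 = 84.0°.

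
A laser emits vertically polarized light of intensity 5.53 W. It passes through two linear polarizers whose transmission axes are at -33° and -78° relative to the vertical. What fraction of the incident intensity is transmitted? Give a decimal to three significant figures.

I₁ = 5.53 W · cos²(33°) = 3.89 W.
I₂ = I₁ · cos²(45°) = 3.89 · 0.5 = 1.945 W.
Transmitted fraction = 0.3517.

I/I₀ ≈ 0.352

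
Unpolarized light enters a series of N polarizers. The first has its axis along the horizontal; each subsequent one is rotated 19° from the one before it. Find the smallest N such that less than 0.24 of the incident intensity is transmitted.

N = 8

First polarizer halves the unpolarized light: factor 1/2.
Each further stage multiplies by cos²(19°) = 0.894.
After N polarizers: T = 0.5·0.894^(N−1). Require T < 0.24 ⇒ N−1 > ln(0.24/0.5)/ln(0.894) = 6.55, so N−1 ≥ 7 and N = 8.
Check: N=8 gives T = 0.2282 < 0.24; N=7 gives T = 0.2553.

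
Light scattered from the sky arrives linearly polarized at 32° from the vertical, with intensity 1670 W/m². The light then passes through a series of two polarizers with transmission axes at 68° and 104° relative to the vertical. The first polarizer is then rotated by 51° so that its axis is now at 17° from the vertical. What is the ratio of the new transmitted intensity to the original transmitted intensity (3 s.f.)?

I_new/I_old ≈ 0.00597

Before rotation:
By Malus's law, I₁ = I₀ cos²(68° − 32°) = I₀ cos²(36°) = 0.6545 I₀.
I₂ = I₁ cos²(104° − 68°) = 0.6545 I₀ · cos²(36°) = 0.4284 I₀.
After rotation:
I₁ = I₀ cos²(17° − 32°) = I₀ cos²(15°) = 0.933 I₀.
I₂ = I₁ cos²(104° − 17°) = 0.933 I₀ · cos²(87°) = 0.002556 I₀.
Ratio = 0.002556 / 0.4284 = 0.005966.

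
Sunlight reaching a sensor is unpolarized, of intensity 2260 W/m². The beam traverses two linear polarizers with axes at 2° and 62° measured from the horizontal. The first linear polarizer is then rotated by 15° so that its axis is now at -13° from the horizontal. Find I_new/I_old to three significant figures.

Before rotation:
Unpolarized light through the first polarizer → I₁ = ½ I₀, now polarized at 2°.
I₂ = I₁ cos²(62° − 2°) = 0.5 I₀ · cos²(60°) = 0.125 I₀.
After rotation:
Unpolarized light through the first polarizer → I₁ = ½ I₀, now polarized at -13°.
I₂ = I₁ cos²(62° + 13°) = 0.5 I₀ · cos²(75°) = 0.03349 I₀.
Ratio = 0.03349 / 0.125 = 0.2679.

I_new/I_old ≈ 0.268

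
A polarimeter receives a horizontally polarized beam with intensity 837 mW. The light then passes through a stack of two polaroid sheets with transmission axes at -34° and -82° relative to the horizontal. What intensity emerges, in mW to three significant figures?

I₁ = 837 mW · cos²(34°) = 575.3 mW.
I₂ = I₁ · cos²(48°) = 575.3 · 0.4477 = 257.6 mW.

I ≈ 258 mW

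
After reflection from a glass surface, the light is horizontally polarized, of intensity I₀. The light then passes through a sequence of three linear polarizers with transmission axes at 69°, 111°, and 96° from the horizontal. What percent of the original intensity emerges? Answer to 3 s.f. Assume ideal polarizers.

By Malus's law, I₁ = I₀ cos²(69° − 0°) = I₀ cos²(69°) = 0.1284 I₀.
I₂ = I₁ cos²(111° − 69°) = 0.1284 I₀ · cos²(42°) = 0.07093 I₀.
I₃ = I₂ cos²(96° − 111°) = 0.07093 I₀ · cos²(15°) = 0.06617 I₀.
That is 6.617% of the incident intensity.

≈ 6.62%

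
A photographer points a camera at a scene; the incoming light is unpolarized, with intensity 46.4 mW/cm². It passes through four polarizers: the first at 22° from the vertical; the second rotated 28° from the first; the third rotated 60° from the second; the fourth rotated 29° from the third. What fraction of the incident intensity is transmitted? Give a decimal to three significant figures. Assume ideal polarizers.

I/I₀ ≈ 0.0745

Unpolarized light through the first polarizer → I₁ = 46.4 mW/cm²/2 = 23.2 mW/cm², polarized at 22°.
I₂ = I₁ · cos²(28°) = 23.2 · 0.7796 = 18.09 mW/cm².
I₃ = I₂ · cos²(60°) = 18.09 · 0.25 = 4.522 mW/cm².
I₄ = I₃ · cos²(29°) = 4.522 · 0.765 = 3.459 mW/cm².
Transmitted fraction = 0.07454.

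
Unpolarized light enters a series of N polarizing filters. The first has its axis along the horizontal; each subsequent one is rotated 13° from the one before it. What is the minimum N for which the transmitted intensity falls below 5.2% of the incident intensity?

First polarizer halves the unpolarized light: factor 1/2.
Each further stage multiplies by cos²(13°) = 0.9494.
After N polarizers: T = 0.5·0.9494^(N−1). Require T < 0.052 ⇒ N−1 > ln(0.052/0.5)/ln(0.9494) = 43.59, so N−1 ≥ 44 and N = 45.
Check: N=45 gives T = 0.0509 < 0.052; N=44 gives T = 0.05361.

N = 45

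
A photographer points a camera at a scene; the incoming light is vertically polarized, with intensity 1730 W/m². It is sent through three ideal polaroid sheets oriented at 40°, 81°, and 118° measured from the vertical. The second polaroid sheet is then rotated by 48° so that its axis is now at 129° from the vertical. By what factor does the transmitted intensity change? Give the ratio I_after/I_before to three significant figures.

I_new/I_old ≈ 0.000808

Before rotation:
I₁ = I₀ cos²(40° − 0°) = I₀ cos²(40°) = 0.5868 I₀.
I₂ = I₁ cos²(81° − 40°) = 0.5868 I₀ · cos²(41°) = 0.3342 I₀.
I₃ = I₂ cos²(118° − 81°) = 0.3342 I₀ · cos²(37°) = 0.2132 I₀.
After rotation:
I₁ = I₀ cos²(40° − 0°) = I₀ cos²(40°) = 0.5868 I₀.
I₂ = I₁ cos²(129° − 40°) = 0.5868 I₀ · cos²(89°) = 0.0001787 I₀.
I₃ = I₂ cos²(118° − 129°) = 0.0001787 I₀ · cos²(11°) = 0.0001722 I₀.
Ratio = 0.0001722 / 0.2132 = 0.0008079.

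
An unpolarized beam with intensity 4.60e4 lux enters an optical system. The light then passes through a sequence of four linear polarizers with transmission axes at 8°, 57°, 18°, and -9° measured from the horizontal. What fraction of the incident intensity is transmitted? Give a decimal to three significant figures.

Unpolarized light through the first polarizer → I₁ = 4.60e4 lux/2 = 2.3e+04 lux, polarized at 8°.
I₂ = I₁ · cos²(49°) = 2.3e+04 · 0.4304 = 9900 lux.
I₃ = I₂ · cos²(39°) = 9900 · 0.604 = 5979 lux.
I₄ = I₃ · cos²(27°) = 5979 · 0.7939 = 4747 lux.
Transmitted fraction = 0.1032.

I/I₀ ≈ 0.103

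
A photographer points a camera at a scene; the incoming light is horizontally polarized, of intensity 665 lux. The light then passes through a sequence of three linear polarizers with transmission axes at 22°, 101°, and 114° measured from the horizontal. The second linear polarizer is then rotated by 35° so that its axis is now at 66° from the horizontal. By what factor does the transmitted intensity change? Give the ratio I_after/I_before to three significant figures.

I_new/I_old ≈ 6.70

Before rotation:
I₁ = I₀ cos²(22° − 0°) = I₀ cos²(22°) = 0.8597 I₀.
I₂ = I₁ cos²(101° − 22°) = 0.8597 I₀ · cos²(79°) = 0.0313 I₀.
I₃ = I₂ cos²(114° − 101°) = 0.0313 I₀ · cos²(13°) = 0.02972 I₀.
After rotation:
I₁ = I₀ cos²(22° − 0°) = I₀ cos²(22°) = 0.8597 I₀.
I₂ = I₁ cos²(66° − 22°) = 0.8597 I₀ · cos²(44°) = 0.4448 I₀.
I₃ = I₂ cos²(114° − 66°) = 0.4448 I₀ · cos²(48°) = 0.1992 I₀.
Ratio = 0.1992 / 0.02972 = 6.703.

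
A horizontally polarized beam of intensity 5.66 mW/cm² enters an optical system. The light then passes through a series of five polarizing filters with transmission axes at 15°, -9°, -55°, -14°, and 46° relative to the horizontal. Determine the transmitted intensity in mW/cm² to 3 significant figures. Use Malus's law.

By Malus's law, I₁ = 5.66 mW/cm² · cos²(15°) = 5.281 mW/cm².
I₂ = I₁ · cos²(24°) = 5.281 · 0.8346 = 4.407 mW/cm².
I₃ = I₂ · cos²(46°) = 4.407 · 0.4826 = 2.127 mW/cm².
I₄ = I₃ · cos²(41°) = 2.127 · 0.5696 = 1.211 mW/cm².
I₅ = I₄ · cos²(60°) = 1.211 · 0.25 = 0.3028 mW/cm².

I ≈ 0.303 mW/cm²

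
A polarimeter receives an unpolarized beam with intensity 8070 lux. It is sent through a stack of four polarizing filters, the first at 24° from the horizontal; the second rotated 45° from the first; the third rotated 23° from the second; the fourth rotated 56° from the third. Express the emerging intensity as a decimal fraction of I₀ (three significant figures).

I/I₀ ≈ 0.0662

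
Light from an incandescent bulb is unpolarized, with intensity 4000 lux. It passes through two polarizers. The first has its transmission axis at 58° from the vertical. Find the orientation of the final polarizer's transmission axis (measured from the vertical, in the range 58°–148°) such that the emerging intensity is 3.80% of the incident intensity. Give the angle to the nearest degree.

Unpolarized light through the first polarizer → I₁ = ½ I₀, now polarized at 58°.
Need I₂/I₀ = 0.038, so cos²(θ − 58°) = 0.038 / 0.5 = 0.076.
θ − 58° = arccos(√0.076) = 74.0°, giving θ ≈ 58 + 74.0 = 132.0°.

θ ≈ 132°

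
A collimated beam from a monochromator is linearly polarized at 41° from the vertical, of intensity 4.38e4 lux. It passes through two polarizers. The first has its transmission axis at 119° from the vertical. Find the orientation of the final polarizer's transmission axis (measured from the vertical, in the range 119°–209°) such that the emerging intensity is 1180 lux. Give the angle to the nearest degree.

θ ≈ 157°

I₁ = I₀ cos²(119° − 41°) = I₀ cos²(78°) = 0.04323 I₀.
Target fraction: 1180 / 4.38e4 lux = 0.02694 of I₀.
Need I₂/I₀ = 0.02694, so cos²(θ − 119°) = 0.02694 / 0.04323 = 0.6232.
θ − 119° = arccos(√0.6232) = 37.9°, giving θ ≈ 119 + 37.9 = 156.9°.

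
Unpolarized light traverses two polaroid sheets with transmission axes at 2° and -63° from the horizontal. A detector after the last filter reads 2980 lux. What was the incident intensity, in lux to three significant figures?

I₀ ≈ 3.34e4 lux

Unpolarized light through the first polarizer → I₁ = ½ I₀, now polarized at 2°.
I₂ = I₁ cos²(-63° − 2°) = 0.5 I₀ · cos²(65°) = 0.0893 I₀.
So 2980 lux = 0.0893 I₀, giving I₀ = 2980/0.0893 = 3.337e+04 lux.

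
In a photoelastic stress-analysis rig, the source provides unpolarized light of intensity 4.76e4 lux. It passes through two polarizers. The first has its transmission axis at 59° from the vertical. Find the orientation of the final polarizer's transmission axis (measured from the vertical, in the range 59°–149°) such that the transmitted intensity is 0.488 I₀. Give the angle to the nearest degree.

θ ≈ 68°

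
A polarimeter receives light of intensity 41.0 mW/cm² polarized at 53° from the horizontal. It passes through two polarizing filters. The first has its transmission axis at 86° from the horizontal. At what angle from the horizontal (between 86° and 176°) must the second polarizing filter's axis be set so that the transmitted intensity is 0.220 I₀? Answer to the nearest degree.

θ ≈ 142°

By Malus's law, I₁ = I₀ cos²(86° − 53°) = I₀ cos²(33°) = 0.7034 I₀.
Need I₂/I₀ = 0.22, so cos²(θ − 86°) = 0.22 / 0.7034 = 0.3128.
θ − 86° = arccos(√0.3128) = 56.0°, giving θ ≈ 86 + 56.0 = 142.0°.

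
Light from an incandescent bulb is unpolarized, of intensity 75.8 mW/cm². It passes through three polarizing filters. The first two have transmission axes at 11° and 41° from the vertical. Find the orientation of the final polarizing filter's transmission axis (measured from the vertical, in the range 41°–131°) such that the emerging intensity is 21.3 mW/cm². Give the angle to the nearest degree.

Unpolarized light through the first polarizer → I₁ = ½ I₀, now polarized at 11°.
I₂ = I₁ cos²(41° − 11°) = 0.5 I₀ · cos²(30°) = 0.375 I₀.
Target fraction: 21.3 / 75.8 mW/cm² = 0.281 of I₀.
Need I₃/I₀ = 0.281, so cos²(θ − 41°) = 0.281 / 0.375 = 0.7493.
θ − 41° = arccos(√0.7493) = 30.0°, giving θ ≈ 41 + 30.0 = 71.0°.

θ ≈ 71°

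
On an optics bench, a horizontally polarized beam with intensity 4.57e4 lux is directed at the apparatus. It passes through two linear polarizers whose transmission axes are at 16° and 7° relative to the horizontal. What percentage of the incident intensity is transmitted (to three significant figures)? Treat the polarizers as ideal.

≈ 90.1%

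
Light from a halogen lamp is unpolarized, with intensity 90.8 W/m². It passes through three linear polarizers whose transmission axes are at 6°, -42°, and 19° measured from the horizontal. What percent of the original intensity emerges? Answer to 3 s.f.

≈ 5.26%

Unpolarized light through the first polarizer → I₁ = 90.8 W/m²/2 = 45.4 W/m², polarized at 6°.
I₂ = I₁ · cos²(48°) = 45.4 · 0.4477 = 20.33 W/m².
I₃ = I₂ · cos²(61°) = 20.33 · 0.235 = 4.778 W/m².
That is 5.262% of the incident intensity.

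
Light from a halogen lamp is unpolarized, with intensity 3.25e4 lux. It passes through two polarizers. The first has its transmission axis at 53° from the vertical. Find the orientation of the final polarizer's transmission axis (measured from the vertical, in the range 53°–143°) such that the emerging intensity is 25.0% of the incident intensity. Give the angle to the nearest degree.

Unpolarized light through the first polarizer → I₁ = ½ I₀, now polarized at 53°.
Need I₂/I₀ = 0.25, so cos²(θ − 53°) = 0.25 / 0.5 = 0.5.
θ − 53° = arccos(√0.5) = 45.0°, giving θ ≈ 53 + 45.0 = 98.0°.

θ ≈ 98°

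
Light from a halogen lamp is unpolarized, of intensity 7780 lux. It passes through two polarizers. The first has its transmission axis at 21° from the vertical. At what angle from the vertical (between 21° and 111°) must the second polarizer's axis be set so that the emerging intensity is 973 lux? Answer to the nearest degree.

θ ≈ 81°

Unpolarized light through the first polarizer → I₁ = ½ I₀, now polarized at 21°.
Target fraction: 973 / 7780 lux = 0.1251 of I₀.
Need I₂/I₀ = 0.1251, so cos²(θ − 21°) = 0.1251 / 0.5 = 0.2501.
θ − 21° = arccos(√0.2501) = 60.0°, giving θ ≈ 21 + 60.0 = 81.0°.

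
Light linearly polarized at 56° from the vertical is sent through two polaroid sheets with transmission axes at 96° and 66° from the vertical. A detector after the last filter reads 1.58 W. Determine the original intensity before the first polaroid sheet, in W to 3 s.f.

I₀ ≈ 3.59 W

I₁ = I₀ cos²(96° − 56°) = I₀ cos²(40°) = 0.5868 I₀.
I₂ = I₁ cos²(66° − 96°) = 0.5868 I₀ · cos²(30°) = 0.4401 I₀.
So 1.58 W = 0.4401 I₀, giving I₀ = 1.58/0.4401 = 3.59 W.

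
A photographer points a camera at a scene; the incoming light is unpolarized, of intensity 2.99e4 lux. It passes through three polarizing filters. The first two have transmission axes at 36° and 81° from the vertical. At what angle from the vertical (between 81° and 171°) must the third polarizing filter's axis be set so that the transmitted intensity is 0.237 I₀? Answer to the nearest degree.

θ ≈ 94°

Unpolarized light through the first polarizer → I₁ = ½ I₀, now polarized at 36°.
I₂ = I₁ cos²(81° − 36°) = 0.5 I₀ · cos²(45°) = 0.25 I₀.
Need I₃/I₀ = 0.237, so cos²(θ − 81°) = 0.237 / 0.25 = 0.948.
θ − 81° = arccos(√0.948) = 13.2°, giving θ ≈ 81 + 13.2 = 94.2°.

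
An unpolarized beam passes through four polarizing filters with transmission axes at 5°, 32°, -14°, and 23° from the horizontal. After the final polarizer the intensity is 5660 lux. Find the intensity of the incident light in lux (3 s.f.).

I₀ ≈ 4.63e4 lux

Unpolarized light through the first polarizer → I₁ = ½ I₀, now polarized at 5°.
I₂ = I₁ cos²(32° − 5°) = 0.5 I₀ · cos²(27°) = 0.3969 I₀.
I₃ = I₂ cos²(-14° − 32°) = 0.3969 I₀ · cos²(46°) = 0.1915 I₀.
I₄ = I₃ cos²(23° + 14°) = 0.1915 I₀ · cos²(37°) = 0.1222 I₀.
So 5660 lux = 0.1222 I₀, giving I₀ = 5660/0.1222 = 4.633e+04 lux.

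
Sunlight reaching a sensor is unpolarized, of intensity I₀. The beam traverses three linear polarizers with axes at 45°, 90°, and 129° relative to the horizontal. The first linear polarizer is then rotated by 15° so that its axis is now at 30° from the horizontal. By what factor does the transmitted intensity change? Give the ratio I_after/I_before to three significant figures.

Before rotation:
Unpolarized light through the first polarizer → I₁ = ½ I₀, now polarized at 45°.
I₂ = I₁ cos²(90° − 45°) = 0.5 I₀ · cos²(45°) = 0.25 I₀.
I₃ = I₂ cos²(129° − 90°) = 0.25 I₀ · cos²(39°) = 0.151 I₀.
After rotation:
Unpolarized light through the first polarizer → I₁ = ½ I₀, now polarized at 30°.
I₂ = I₁ cos²(90° − 30°) = 0.5 I₀ · cos²(60°) = 0.125 I₀.
I₃ = I₂ cos²(129° − 90°) = 0.125 I₀ · cos²(39°) = 0.07549 I₀.
Ratio = 0.07549 / 0.151 = 0.5.

I_new/I_old ≈ 0.500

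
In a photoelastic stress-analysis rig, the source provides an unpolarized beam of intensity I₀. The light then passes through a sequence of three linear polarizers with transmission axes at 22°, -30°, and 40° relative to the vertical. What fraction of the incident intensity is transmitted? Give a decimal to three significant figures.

≈ 0.0222 I₀

Unpolarized light through the first polarizer → I₁ = ½ I₀, now polarized at 22°.
I₂ = I₁ cos²(-30° − 22°) = 0.5 I₀ · cos²(52°) = 0.1895 I₀.
I₃ = I₂ cos²(40° + 30°) = 0.1895 I₀ · cos²(70°) = 0.02217 I₀.
Transmitted fraction = 0.02217.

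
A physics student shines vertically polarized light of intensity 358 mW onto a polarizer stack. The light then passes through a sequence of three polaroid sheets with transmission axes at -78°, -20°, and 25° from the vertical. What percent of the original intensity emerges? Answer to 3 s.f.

≈ 0.607%

I₁ = 358 mW · cos²(78°) = 15.48 mW.
I₂ = I₁ · cos²(58°) = 15.48 · 0.2808 = 4.346 mW.
I₃ = I₂ · cos²(45°) = 4.346 · 0.5 = 2.173 mW.
That is 0.6069% of the incident intensity.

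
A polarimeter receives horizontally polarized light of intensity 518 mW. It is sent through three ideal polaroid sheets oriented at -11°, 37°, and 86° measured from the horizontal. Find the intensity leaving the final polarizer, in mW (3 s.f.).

I ≈ 96.2 mW

By Malus's law, I₁ = 518 mW · cos²(11°) = 499.1 mW.
I₂ = I₁ · cos²(48°) = 499.1 · 0.4477 = 223.5 mW.
I₃ = I₂ · cos²(49°) = 223.5 · 0.4304 = 96.19 mW.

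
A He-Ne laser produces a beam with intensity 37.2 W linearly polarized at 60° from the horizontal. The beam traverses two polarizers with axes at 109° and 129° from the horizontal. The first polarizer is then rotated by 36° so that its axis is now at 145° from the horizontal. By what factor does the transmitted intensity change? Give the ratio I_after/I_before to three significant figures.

Before rotation:
I₁ = I₀ cos²(109° − 60°) = I₀ cos²(49°) = 0.4304 I₀.
I₂ = I₁ cos²(129° − 109°) = 0.4304 I₀ · cos²(20°) = 0.3801 I₀.
After rotation:
I₁ = I₀ cos²(145° − 60°) = I₀ cos²(85°) = 0.007596 I₀.
I₂ = I₁ cos²(129° − 145°) = 0.007596 I₀ · cos²(16°) = 0.007019 I₀.
Ratio = 0.007019 / 0.3801 = 0.01847.

I_new/I_old ≈ 0.0185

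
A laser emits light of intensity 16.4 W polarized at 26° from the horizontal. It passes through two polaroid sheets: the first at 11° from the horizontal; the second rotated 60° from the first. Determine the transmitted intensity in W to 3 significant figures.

By Malus's law, I₁ = 16.4 W · cos²(15°) = 15.3 W.
I₂ = I₁ · cos²(60°) = 15.3 · 0.25 = 3.825 W.

I ≈ 3.83 W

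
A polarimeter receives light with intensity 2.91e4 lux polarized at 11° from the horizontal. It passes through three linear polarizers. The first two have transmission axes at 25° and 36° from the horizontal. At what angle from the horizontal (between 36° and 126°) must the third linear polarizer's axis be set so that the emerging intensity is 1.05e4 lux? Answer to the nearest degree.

θ ≈ 87°

By Malus's law, I₁ = I₀ cos²(25° − 11°) = I₀ cos²(14°) = 0.9415 I₀.
I₂ = I₁ cos²(36° − 25°) = 0.9415 I₀ · cos²(11°) = 0.9072 I₀.
Target fraction: 1.05e4 / 2.91e4 lux = 0.3608 of I₀.
Need I₃/I₀ = 0.3608, so cos²(θ − 36°) = 0.3608 / 0.9072 = 0.3977.
θ − 36° = arccos(√0.3977) = 50.9°, giving θ ≈ 36 + 50.9 = 86.9°.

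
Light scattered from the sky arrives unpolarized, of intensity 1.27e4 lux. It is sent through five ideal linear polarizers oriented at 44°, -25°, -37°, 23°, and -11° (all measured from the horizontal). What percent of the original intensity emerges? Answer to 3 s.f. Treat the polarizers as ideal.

≈ 1.06%

Unpolarized light through the first polarizer → I₁ = 1.27e4 lux/2 = 6350 lux, polarized at 44°.
I₂ = I₁ · cos²(69°) = 6350 · 0.1284 = 815.5 lux.
I₃ = I₂ · cos²(12°) = 815.5 · 0.9568 = 780.3 lux.
I₄ = I₃ · cos²(60°) = 780.3 · 0.25 = 195.1 lux.
I₅ = I₄ · cos²(34°) = 195.1 · 0.6873 = 134.1 lux.
That is 1.056% of the incident intensity.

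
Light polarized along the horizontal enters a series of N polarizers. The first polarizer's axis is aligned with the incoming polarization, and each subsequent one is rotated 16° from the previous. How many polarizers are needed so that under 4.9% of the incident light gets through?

First polarizer is aligned with the polarization: full transmission.
Each further stage multiplies by cos²(16°) = 0.924.
After N polarizers: T = 0.924^(N−1). Require T < 0.049 ⇒ N−1 > ln(0.049)/ln(0.924) = 38.17, so N−1 ≥ 39 and N = 40.
Check: N=40 gives T = 0.04588 < 0.049; N=39 gives T = 0.04966.

N = 40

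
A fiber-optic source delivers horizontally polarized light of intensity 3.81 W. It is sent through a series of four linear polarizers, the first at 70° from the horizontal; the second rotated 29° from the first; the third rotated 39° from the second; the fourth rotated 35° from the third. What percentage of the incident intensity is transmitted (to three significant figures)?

≈ 3.63%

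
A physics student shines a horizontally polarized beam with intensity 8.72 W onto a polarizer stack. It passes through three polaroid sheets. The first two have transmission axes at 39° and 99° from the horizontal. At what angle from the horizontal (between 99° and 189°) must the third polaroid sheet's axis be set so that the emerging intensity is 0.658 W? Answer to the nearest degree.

I₁ = I₀ cos²(39° − 0°) = I₀ cos²(39°) = 0.604 I₀.
I₂ = I₁ cos²(99° − 39°) = 0.604 I₀ · cos²(60°) = 0.151 I₀.
Target fraction: 0.658 / 8.72 W = 0.07546 of I₀.
Need I₃/I₀ = 0.07546, so cos²(θ − 99°) = 0.07546 / 0.151 = 0.4998.
θ − 99° = arccos(√0.4998) = 45.0°, giving θ ≈ 99 + 45.0 = 144.0°.

θ ≈ 144°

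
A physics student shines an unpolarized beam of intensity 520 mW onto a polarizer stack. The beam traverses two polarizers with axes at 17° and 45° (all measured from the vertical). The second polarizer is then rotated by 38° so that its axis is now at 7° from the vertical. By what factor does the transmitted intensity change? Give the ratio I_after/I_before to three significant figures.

Before rotation:
Unpolarized light through the first polarizer → I₁ = ½ I₀, now polarized at 17°.
I₂ = I₁ cos²(45° − 17°) = 0.5 I₀ · cos²(28°) = 0.3898 I₀.
After rotation:
Unpolarized light through the first polarizer → I₁ = ½ I₀, now polarized at 17°.
I₂ = I₁ cos²(7° − 17°) = 0.5 I₀ · cos²(10°) = 0.4849 I₀.
Ratio = 0.4849 / 0.3898 = 1.244.

I_new/I_old ≈ 1.24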